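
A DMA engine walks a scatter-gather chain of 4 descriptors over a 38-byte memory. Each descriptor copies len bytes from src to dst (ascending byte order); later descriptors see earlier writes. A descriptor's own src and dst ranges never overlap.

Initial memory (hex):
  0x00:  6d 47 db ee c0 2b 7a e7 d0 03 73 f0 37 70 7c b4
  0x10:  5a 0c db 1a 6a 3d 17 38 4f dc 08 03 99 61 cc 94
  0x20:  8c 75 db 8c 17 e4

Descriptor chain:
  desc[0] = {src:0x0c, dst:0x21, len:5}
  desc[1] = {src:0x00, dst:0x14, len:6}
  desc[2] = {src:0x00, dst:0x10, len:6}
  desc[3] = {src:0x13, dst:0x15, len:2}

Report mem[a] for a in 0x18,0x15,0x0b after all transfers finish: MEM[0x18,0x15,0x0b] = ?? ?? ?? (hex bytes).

MEM[0x18,0x15,0x0b] = c0 ee f0

#0 dst[0x21+5] := {0x37,0x70,0x7c,0xb4,0x5a}
#1 dst[0x14+6] := {0x6d,0x47,0xdb,0xee,0xc0,0x2b}
#2 dst[0x10+6] := {0x6d,0x47,0xdb,0xee,0xc0,0x2b}
#3 dst[0x15+2] := {0xee,0xc0}
query mem[0x18]=0xc0, mem[0x15]=0xee, mem[0x0b]=0xf0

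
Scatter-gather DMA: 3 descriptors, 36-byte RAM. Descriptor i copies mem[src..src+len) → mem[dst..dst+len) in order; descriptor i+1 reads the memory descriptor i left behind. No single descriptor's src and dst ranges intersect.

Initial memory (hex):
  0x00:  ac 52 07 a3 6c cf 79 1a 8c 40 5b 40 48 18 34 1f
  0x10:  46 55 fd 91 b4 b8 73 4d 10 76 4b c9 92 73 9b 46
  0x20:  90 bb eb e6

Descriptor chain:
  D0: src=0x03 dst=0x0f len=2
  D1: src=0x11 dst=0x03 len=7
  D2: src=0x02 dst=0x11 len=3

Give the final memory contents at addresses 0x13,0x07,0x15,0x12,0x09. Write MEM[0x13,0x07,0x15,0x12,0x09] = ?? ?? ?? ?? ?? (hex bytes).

#0 dst[0x0f+2] := {0xa3,0x6c}
#1 dst[0x03+7] := {0x55,0xfd,0x91,0xb4,0xb8,0x73,0x4d}
#2 dst[0x11+3] := {0x07,0x55,0xfd}
query mem[0x13]=0xfd, mem[0x07]=0xb8, mem[0x15]=0xb8, mem[0x12]=0x55, mem[0x09]=0x4d

MEM[0x13,0x07,0x15,0x12,0x09] = fd b8 b8 55 4d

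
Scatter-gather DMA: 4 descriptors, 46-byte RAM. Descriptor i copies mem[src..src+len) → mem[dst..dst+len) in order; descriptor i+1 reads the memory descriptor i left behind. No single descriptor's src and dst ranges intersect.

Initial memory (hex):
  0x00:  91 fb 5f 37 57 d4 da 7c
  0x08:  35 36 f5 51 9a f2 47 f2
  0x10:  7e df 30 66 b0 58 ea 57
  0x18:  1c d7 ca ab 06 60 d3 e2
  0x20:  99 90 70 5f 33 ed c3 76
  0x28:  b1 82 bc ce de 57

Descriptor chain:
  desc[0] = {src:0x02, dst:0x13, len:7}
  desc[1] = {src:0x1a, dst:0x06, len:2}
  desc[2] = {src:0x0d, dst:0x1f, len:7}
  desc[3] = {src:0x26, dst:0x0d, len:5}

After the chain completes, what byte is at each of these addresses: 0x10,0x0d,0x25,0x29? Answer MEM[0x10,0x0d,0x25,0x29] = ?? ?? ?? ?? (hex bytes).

[0] 0x02->0x13 len=7 : 5f 37 57 d4 da 7c 35
[1] 0x1a->0x06 len=2 : ca ab
[2] 0x0d->0x1f len=7 : f2 47 f2 7e df 30 5f
[3] 0x26->0x0d len=5 : c3 76 b1 82 bc
query mem[0x10]=0x82, mem[0x0d]=0xc3, mem[0x25]=0x5f, mem[0x29]=0x82

MEM[0x10,0x0d,0x25,0x29] = 82 c3 5f 82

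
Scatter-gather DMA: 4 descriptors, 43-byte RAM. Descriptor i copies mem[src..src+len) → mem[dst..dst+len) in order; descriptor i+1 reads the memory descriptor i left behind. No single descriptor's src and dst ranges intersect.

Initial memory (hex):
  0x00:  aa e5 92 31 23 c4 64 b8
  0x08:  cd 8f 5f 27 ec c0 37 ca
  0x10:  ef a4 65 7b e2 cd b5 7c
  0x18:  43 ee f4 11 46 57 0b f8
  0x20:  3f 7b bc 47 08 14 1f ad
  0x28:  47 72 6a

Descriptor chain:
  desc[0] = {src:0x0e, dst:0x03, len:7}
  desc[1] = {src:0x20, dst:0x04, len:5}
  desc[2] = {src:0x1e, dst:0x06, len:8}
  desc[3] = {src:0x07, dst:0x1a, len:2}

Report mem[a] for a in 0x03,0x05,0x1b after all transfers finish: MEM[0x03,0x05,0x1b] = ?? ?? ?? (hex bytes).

#0 dst[0x03+7] := {0x37,0xca,0xef,0xa4,0x65,0x7b,0xe2}
#1 dst[0x04+5] := {0x3f,0x7b,0xbc,0x47,0x08}
#2 dst[0x06+8] := {0x0b,0xf8,0x3f,0x7b,0xbc,0x47,0x08,0x14}
#3 dst[0x1a+2] := {0xf8,0x3f}
query mem[0x03]=0x37, mem[0x05]=0x7b, mem[0x1b]=0x3f

MEM[0x03,0x05,0x1b] = 37 7b 3f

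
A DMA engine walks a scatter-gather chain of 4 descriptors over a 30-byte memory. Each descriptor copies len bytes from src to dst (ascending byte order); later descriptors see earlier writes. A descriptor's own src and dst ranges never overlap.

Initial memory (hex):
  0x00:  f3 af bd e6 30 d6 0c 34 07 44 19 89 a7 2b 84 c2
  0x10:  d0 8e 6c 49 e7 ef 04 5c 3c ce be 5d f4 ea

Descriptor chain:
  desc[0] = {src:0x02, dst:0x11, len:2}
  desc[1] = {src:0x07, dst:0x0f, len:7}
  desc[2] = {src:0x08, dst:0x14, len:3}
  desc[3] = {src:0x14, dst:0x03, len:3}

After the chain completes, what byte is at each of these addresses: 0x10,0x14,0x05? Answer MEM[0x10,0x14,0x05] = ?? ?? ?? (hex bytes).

MEM[0x10,0x14,0x05] = 07 07 19

  after D0: wrote 2B at 0x11 = bde6
  after D1: wrote 7B at 0x0f = 3407441989a72b
  after D2: wrote 3B at 0x14 = 074419
  after D3: wrote 3B at 0x03 = 074419
query mem[0x10]=0x07, mem[0x14]=0x07, mem[0x05]=0x19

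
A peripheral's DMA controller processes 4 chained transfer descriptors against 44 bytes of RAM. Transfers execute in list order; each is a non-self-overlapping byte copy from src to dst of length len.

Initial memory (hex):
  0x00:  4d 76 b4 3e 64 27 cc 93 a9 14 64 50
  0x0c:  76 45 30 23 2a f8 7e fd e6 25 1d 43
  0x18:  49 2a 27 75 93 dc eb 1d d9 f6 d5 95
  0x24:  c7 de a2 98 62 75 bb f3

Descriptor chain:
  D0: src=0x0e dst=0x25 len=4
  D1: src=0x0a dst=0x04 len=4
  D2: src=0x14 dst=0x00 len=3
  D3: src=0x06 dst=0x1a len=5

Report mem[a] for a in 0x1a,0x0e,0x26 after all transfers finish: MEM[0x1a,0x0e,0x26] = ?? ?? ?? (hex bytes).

#0 dst[0x25+4] := {0x30,0x23,0x2a,0xf8}
#1 dst[0x04+4] := {0x64,0x50,0x76,0x45}
#2 dst[0x00+3] := {0xe6,0x25,0x1d}
#3 dst[0x1a+5] := {0x76,0x45,0xa9,0x14,0x64}
query mem[0x1a]=0x76, mem[0x0e]=0x30, mem[0x26]=0x23

MEM[0x1a,0x0e,0x26] = 76 30 23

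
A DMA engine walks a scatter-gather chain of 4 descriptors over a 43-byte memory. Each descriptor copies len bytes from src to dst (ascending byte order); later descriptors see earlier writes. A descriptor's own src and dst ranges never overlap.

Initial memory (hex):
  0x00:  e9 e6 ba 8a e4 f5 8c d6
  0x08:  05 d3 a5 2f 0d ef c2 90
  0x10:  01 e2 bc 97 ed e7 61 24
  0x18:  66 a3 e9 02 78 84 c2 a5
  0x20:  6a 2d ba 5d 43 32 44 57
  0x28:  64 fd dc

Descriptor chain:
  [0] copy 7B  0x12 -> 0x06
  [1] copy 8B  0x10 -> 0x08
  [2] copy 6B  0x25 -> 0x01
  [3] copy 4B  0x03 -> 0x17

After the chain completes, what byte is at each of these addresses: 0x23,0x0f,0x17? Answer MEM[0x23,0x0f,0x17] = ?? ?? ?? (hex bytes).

  after D0: wrote 7B at 0x06 = bc97ede7612466
  after D1: wrote 8B at 0x08 = 01e2bc97ede76124
  after D2: wrote 6B at 0x01 = 32445764fddc
  after D3: wrote 4B at 0x17 = 5764fddc
query mem[0x23]=0x5d, mem[0x0f]=0x24, mem[0x17]=0x57

MEM[0x23,0x0f,0x17] = 5d 24 57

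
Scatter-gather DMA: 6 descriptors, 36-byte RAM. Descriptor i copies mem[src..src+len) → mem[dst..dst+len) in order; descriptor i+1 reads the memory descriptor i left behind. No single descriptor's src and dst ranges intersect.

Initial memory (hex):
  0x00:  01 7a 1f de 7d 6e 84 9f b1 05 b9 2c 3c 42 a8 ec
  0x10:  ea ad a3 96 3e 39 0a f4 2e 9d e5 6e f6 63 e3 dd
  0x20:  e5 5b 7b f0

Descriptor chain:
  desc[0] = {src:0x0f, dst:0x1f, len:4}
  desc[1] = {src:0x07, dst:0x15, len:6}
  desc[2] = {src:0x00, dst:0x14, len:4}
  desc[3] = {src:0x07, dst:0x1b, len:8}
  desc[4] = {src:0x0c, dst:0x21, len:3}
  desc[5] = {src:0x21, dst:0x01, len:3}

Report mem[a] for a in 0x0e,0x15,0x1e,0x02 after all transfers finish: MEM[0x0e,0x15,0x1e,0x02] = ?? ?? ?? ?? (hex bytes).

D0: mem[0x1f..0x22] <- [ec ea ad a3]
D1: mem[0x15..0x1a] <- [9f b1 05 b9 2c 3c]
D2: mem[0x14..0x17] <- [01 7a 1f de]
D3: mem[0x1b..0x22] <- [9f b1 05 b9 2c 3c 42 a8]
D4: mem[0x21..0x23] <- [3c 42 a8]
D5: mem[0x01..0x03] <- [3c 42 a8]
query mem[0x0e]=0xa8, mem[0x15]=0x7a, mem[0x1e]=0xb9, mem[0x02]=0x42

MEM[0x0e,0x15,0x1e,0x02] = a8 7a b9 42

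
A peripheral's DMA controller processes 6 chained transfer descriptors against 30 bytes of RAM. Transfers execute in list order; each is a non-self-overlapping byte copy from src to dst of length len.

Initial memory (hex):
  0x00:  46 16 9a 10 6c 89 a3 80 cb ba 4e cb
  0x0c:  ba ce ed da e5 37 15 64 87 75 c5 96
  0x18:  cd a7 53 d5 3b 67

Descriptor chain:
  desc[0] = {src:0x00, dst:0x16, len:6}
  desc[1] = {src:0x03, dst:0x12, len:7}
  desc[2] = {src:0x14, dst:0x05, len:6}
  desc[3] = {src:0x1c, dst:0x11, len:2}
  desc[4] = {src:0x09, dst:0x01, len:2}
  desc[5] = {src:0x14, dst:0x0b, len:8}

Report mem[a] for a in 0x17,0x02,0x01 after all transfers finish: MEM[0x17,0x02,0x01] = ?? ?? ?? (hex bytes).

[0] 0x00->0x16 len=6 : 46 16 9a 10 6c 89
[1] 0x03->0x12 len=7 : 10 6c 89 a3 80 cb ba
[2] 0x14->0x05 len=6 : 89 a3 80 cb ba 10
[3] 0x1c->0x11 len=2 : 3b 67
[4] 0x09->0x01 len=2 : ba 10
[5] 0x14->0x0b len=8 : 89 a3 80 cb ba 10 6c 89
query mem[0x17]=0xcb, mem[0x02]=0x10, mem[0x01]=0xba

MEM[0x17,0x02,0x01] = cb 10 ba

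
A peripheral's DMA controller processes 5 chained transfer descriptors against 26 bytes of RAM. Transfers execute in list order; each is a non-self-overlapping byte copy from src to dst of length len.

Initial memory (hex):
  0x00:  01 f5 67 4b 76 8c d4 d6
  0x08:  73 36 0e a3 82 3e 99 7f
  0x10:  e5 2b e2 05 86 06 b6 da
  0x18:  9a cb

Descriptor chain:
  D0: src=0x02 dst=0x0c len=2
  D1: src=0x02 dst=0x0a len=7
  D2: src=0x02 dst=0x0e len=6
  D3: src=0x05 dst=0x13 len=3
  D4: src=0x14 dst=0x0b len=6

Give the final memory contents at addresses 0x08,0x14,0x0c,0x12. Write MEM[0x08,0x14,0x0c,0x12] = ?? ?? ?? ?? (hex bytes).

MEM[0x08,0x14,0x0c,0x12] = 73 d4 d6 d4

  after D0: wrote 2B at 0x0c = 674b
  after D1: wrote 7B at 0x0a = 674b768cd4d673
  after D2: wrote 6B at 0x0e = 674b768cd4d6
  after D3: wrote 3B at 0x13 = 8cd4d6
  after D4: wrote 6B at 0x0b = d4d6b6da9acb
query mem[0x08]=0x73, mem[0x14]=0xd4, mem[0x0c]=0xd6, mem[0x12]=0xd4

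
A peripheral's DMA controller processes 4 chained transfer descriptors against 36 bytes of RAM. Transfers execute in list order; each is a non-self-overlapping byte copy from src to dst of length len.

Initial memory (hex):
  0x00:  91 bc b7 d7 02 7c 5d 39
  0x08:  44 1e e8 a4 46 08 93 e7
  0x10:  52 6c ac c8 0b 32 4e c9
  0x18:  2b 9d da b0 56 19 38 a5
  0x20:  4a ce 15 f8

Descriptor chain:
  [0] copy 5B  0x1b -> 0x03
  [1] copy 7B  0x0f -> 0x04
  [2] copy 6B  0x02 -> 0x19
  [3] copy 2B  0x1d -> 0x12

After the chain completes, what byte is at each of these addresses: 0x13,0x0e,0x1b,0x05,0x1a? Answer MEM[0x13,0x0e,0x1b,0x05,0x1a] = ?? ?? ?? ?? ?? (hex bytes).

MEM[0x13,0x0e,0x1b,0x05,0x1a] = ac 93 e7 52 b0

[0] 0x1b->0x03 len=5 : b0 56 19 38 a5
[1] 0x0f->0x04 len=7 : e7 52 6c ac c8 0b 32
[2] 0x02->0x19 len=6 : b7 b0 e7 52 6c ac
[3] 0x1d->0x12 len=2 : 6c ac
query mem[0x13]=0xac, mem[0x0e]=0x93, mem[0x1b]=0xe7, mem[0x05]=0x52, mem[0x1a]=0xb0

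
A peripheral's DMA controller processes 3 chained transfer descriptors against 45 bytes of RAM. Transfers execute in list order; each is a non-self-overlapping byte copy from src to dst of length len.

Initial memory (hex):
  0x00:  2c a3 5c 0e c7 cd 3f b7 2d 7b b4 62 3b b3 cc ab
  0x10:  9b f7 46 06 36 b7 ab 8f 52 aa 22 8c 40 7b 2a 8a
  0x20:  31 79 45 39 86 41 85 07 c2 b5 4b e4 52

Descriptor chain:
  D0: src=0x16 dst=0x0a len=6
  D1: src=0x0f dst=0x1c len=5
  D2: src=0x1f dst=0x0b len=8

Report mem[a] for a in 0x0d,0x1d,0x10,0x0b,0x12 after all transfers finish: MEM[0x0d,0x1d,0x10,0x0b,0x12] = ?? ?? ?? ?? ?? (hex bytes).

[0] 0x16->0x0a len=6 : ab 8f 52 aa 22 8c
[1] 0x0f->0x1c len=5 : 8c 9b f7 46 06
[2] 0x1f->0x0b len=8 : 46 06 79 45 39 86 41 85
query mem[0x0d]=0x79, mem[0x1d]=0x9b, mem[0x10]=0x86, mem[0x0b]=0x46, mem[0x12]=0x85

MEM[0x0d,0x1d,0x10,0x0b,0x12] = 79 9b 86 46 85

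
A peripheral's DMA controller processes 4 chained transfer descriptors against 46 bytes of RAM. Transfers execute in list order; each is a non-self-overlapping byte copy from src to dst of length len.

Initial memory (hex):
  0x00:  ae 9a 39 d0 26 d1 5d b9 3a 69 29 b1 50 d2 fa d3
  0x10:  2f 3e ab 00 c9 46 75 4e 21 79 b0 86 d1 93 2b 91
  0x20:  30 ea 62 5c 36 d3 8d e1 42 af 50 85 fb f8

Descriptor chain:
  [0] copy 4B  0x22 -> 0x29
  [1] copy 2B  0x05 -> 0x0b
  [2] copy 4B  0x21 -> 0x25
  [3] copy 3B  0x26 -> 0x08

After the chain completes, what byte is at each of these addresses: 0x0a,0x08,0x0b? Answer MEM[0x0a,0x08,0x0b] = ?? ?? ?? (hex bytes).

MEM[0x0a,0x08,0x0b] = 36 62 d1

  after D0: wrote 4B at 0x29 = 625c36d3
  after D1: wrote 2B at 0x0b = d15d
  after D2: wrote 4B at 0x25 = ea625c36
  after D3: wrote 3B at 0x08 = 625c36
query mem[0x0a]=0x36, mem[0x08]=0x62, mem[0x0b]=0xd1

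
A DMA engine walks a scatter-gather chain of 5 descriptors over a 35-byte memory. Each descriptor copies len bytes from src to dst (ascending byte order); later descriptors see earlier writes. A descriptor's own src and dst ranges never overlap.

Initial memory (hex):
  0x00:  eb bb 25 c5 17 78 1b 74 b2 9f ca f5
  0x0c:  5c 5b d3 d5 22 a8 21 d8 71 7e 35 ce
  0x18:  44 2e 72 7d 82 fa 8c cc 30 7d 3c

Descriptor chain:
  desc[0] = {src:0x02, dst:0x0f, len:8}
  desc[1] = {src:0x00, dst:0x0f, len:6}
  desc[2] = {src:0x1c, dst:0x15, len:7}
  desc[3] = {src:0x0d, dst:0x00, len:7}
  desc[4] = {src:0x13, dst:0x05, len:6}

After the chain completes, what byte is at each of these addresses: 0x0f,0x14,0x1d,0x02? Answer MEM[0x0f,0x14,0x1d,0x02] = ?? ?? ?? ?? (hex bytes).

#0 dst[0x0f+8] := {0x25,0xc5,0x17,0x78,0x1b,0x74,0xb2,0x9f}
#1 dst[0x0f+6] := {0xeb,0xbb,0x25,0xc5,0x17,0x78}
#2 dst[0x15+7] := {0x82,0xfa,0x8c,0xcc,0x30,0x7d,0x3c}
#3 dst[0x00+7] := {0x5b,0xd3,0xeb,0xbb,0x25,0xc5,0x17}
#4 dst[0x05+6] := {0x17,0x78,0x82,0xfa,0x8c,0xcc}
query mem[0x0f]=0xeb, mem[0x14]=0x78, mem[0x1d]=0xfa, mem[0x02]=0xeb

MEM[0x0f,0x14,0x1d,0x02] = eb 78 fa eb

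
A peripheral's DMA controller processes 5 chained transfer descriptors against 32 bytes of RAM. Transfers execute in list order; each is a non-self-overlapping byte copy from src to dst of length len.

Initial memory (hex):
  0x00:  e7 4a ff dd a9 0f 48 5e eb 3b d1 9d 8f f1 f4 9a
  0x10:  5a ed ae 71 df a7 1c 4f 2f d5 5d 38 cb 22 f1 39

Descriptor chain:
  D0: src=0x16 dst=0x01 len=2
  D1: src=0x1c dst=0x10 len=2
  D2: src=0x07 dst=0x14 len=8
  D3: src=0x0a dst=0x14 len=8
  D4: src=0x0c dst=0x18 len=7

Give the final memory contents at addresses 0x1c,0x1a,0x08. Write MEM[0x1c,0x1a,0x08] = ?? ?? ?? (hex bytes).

MEM[0x1c,0x1a,0x08] = cb f4 eb

[0] 0x16->0x01 len=2 : 1c 4f
[1] 0x1c->0x10 len=2 : cb 22
[2] 0x07->0x14 len=8 : 5e eb 3b d1 9d 8f f1 f4
[3] 0x0a->0x14 len=8 : d1 9d 8f f1 f4 9a cb 22
[4] 0x0c->0x18 len=7 : 8f f1 f4 9a cb 22 ae
query mem[0x1c]=0xcb, mem[0x1a]=0xf4, mem[0x08]=0xeb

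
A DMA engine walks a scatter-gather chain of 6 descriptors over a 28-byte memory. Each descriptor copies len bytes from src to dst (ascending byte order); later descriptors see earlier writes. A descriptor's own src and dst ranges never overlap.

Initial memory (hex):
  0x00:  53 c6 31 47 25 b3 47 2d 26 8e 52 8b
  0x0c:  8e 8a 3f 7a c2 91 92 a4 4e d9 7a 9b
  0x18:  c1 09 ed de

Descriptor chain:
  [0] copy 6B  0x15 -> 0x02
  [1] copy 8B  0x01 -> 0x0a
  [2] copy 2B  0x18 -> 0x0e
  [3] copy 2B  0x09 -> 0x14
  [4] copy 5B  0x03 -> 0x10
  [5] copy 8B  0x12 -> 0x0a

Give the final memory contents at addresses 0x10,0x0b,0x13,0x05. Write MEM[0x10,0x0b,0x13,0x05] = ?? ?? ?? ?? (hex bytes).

[0] 0x15->0x02 len=6 : d9 7a 9b c1 09 ed
[1] 0x01->0x0a len=8 : c6 d9 7a 9b c1 09 ed 26
[2] 0x18->0x0e len=2 : c1 09
[3] 0x09->0x14 len=2 : 8e c6
[4] 0x03->0x10 len=5 : 7a 9b c1 09 ed
[5] 0x12->0x0a len=8 : c1 09 ed c6 7a 9b c1 09
query mem[0x10]=0xc1, mem[0x0b]=0x09, mem[0x13]=0x09, mem[0x05]=0xc1

MEM[0x10,0x0b,0x13,0x05] = c1 09 09 c1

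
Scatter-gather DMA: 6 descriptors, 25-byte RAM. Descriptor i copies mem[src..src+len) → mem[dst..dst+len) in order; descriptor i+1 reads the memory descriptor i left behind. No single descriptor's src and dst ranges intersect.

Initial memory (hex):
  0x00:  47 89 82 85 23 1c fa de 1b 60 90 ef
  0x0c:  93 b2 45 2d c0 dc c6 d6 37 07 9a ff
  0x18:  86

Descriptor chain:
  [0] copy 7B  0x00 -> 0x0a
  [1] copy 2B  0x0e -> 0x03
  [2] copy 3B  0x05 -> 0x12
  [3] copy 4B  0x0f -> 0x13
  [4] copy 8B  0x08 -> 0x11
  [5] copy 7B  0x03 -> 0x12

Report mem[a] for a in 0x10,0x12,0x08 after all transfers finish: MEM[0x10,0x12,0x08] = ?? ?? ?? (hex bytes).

MEM[0x10,0x12,0x08] = fa 23 1b

D0: mem[0x0a..0x10] <- [47 89 82 85 23 1c fa]
D1: mem[0x03..0x04] <- [23 1c]
D2: mem[0x12..0x14] <- [1c fa de]
D3: mem[0x13..0x16] <- [1c fa dc 1c]
D4: mem[0x11..0x18] <- [1b 60 47 89 82 85 23 1c]
D5: mem[0x12..0x18] <- [23 1c 1c fa de 1b 60]
query mem[0x10]=0xfa, mem[0x12]=0x23, mem[0x08]=0x1b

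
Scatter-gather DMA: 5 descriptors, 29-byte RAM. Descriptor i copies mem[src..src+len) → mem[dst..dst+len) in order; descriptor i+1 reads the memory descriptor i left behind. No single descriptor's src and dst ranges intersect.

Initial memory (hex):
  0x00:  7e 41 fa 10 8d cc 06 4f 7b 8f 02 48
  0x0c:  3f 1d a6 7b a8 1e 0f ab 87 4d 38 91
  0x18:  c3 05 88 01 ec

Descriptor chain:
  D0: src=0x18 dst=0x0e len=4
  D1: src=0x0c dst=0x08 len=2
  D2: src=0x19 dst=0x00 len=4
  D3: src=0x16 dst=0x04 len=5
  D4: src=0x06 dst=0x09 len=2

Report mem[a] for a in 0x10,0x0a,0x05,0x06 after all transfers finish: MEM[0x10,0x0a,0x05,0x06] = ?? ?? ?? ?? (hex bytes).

MEM[0x10,0x0a,0x05,0x06] = 88 05 91 c3

#0 dst[0x0e+4] := {0xc3,0x05,0x88,0x01}
#1 dst[0x08+2] := {0x3f,0x1d}
#2 dst[0x00+4] := {0x05,0x88,0x01,0xec}
#3 dst[0x04+5] := {0x38,0x91,0xc3,0x05,0x88}
#4 dst[0x09+2] := {0xc3,0x05}
query mem[0x10]=0x88, mem[0x0a]=0x05, mem[0x05]=0x91, mem[0x06]=0xc3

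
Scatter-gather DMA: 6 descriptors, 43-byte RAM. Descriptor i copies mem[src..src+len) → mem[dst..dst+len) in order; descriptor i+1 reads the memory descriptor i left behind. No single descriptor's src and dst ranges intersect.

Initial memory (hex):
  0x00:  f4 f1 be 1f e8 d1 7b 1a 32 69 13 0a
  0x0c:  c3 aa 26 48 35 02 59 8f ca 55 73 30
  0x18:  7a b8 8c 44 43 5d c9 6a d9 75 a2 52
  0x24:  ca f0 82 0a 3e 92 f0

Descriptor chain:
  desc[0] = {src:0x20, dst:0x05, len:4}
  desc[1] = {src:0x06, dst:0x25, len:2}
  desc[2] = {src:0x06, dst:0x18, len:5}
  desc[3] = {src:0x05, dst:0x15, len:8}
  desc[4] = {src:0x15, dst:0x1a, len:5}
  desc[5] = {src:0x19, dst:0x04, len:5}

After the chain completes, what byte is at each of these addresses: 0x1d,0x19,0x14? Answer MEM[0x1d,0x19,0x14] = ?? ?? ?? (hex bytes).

MEM[0x1d,0x19,0x14] = 52 69 ca

[0] 0x20->0x05 len=4 : d9 75 a2 52
[1] 0x06->0x25 len=2 : 75 a2
[2] 0x06->0x18 len=5 : 75 a2 52 69 13
[3] 0x05->0x15 len=8 : d9 75 a2 52 69 13 0a c3
[4] 0x15->0x1a len=5 : d9 75 a2 52 69
[5] 0x19->0x04 len=5 : 69 d9 75 a2 52
query mem[0x1d]=0x52, mem[0x19]=0x69, mem[0x14]=0xca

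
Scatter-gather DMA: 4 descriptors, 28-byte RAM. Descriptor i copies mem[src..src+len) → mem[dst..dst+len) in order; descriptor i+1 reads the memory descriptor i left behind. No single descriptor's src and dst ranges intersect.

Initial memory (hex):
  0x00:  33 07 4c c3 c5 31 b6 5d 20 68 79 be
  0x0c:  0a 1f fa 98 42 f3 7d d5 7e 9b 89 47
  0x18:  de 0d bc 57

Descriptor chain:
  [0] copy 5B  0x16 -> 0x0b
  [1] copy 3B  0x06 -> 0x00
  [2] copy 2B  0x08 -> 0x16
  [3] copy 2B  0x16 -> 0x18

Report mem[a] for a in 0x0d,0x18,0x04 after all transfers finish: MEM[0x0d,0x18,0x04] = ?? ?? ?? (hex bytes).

MEM[0x0d,0x18,0x04] = de 20 c5

#0 dst[0x0b+5] := {0x89,0x47,0xde,0x0d,0xbc}
#1 dst[0x00+3] := {0xb6,0x5d,0x20}
#2 dst[0x16+2] := {0x20,0x68}
#3 dst[0x18+2] := {0x20,0x68}
query mem[0x0d]=0xde, mem[0x18]=0x20, mem[0x04]=0xc5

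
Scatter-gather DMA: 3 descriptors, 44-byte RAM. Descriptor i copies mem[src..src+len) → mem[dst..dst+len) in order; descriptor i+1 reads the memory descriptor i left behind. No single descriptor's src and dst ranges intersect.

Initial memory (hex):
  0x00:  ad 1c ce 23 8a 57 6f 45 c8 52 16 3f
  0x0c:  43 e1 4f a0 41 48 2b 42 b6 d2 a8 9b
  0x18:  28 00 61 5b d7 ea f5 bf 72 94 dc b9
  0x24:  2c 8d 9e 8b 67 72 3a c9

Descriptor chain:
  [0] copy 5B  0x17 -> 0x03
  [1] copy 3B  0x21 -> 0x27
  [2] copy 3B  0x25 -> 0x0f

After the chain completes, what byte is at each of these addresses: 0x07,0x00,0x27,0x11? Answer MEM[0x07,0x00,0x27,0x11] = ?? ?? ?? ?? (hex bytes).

#0 dst[0x03+5] := {0x9b,0x28,0x00,0x61,0x5b}
#1 dst[0x27+3] := {0x94,0xdc,0xb9}
#2 dst[0x0f+3] := {0x8d,0x9e,0x94}
query mem[0x07]=0x5b, mem[0x00]=0xad, mem[0x27]=0x94, mem[0x11]=0x94

MEM[0x07,0x00,0x27,0x11] = 5b ad 94 94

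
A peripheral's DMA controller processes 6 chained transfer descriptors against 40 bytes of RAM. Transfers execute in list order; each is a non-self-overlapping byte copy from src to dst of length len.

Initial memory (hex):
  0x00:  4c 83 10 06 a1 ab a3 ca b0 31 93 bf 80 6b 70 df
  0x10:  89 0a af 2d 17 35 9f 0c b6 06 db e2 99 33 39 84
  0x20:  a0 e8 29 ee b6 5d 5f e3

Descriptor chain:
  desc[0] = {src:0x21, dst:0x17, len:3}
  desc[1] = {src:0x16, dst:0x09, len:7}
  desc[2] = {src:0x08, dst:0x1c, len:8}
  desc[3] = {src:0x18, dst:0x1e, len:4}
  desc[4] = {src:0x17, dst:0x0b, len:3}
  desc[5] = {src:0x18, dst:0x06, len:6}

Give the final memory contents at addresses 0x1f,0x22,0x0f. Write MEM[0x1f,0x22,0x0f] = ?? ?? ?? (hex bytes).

D0: mem[0x17..0x19] <- [e8 29 ee]
D1: mem[0x09..0x0f] <- [9f e8 29 ee db e2 99]
D2: mem[0x1c..0x23] <- [b0 9f e8 29 ee db e2 99]
D3: mem[0x1e..0x21] <- [29 ee db e2]
D4: mem[0x0b..0x0d] <- [e8 29 ee]
D5: mem[0x06..0x0b] <- [29 ee db e2 b0 9f]
query mem[0x1f]=0xee, mem[0x22]=0xe2, mem[0x0f]=0x99

MEM[0x1f,0x22,0x0f] = ee e2 99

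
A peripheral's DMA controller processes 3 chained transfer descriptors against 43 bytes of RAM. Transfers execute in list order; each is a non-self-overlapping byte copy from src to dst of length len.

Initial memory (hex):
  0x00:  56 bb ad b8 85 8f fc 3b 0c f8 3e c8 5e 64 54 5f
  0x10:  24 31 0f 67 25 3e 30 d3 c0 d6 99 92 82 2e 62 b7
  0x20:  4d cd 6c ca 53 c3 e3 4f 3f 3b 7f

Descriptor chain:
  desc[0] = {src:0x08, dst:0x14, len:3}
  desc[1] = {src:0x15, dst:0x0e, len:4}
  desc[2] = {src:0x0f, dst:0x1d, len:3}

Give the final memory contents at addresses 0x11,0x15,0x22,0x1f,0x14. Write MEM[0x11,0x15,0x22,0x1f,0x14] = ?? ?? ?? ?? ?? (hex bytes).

[0] 0x08->0x14 len=3 : 0c f8 3e
[1] 0x15->0x0e len=4 : f8 3e d3 c0
[2] 0x0f->0x1d len=3 : 3e d3 c0
query mem[0x11]=0xc0, mem[0x15]=0xf8, mem[0x22]=0x6c, mem[0x1f]=0xc0, mem[0x14]=0x0c

MEM[0x11,0x15,0x22,0x1f,0x14] = c0 f8 6c c0 0c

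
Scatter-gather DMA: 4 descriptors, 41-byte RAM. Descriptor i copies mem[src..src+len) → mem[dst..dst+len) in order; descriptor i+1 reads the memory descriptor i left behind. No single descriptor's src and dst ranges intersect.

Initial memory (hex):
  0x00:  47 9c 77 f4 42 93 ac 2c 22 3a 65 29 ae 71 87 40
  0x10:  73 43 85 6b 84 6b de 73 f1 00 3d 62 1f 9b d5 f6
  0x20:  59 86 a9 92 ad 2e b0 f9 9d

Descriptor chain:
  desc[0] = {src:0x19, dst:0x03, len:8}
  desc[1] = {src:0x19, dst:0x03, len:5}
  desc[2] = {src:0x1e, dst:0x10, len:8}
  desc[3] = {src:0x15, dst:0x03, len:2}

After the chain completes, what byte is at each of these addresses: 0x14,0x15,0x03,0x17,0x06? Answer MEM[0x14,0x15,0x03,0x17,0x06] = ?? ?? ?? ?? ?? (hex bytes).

  after D0: wrote 8B at 0x03 = 003d621f9bd5f659
  after D1: wrote 5B at 0x03 = 003d621f9b
  after D2: wrote 8B at 0x10 = d5f65986a992ad2e
  after D3: wrote 2B at 0x03 = 92ad
query mem[0x14]=0xa9, mem[0x15]=0x92, mem[0x03]=0x92, mem[0x17]=0x2e, mem[0x06]=0x1f

MEM[0x14,0x15,0x03,0x17,0x06] = a9 92 92 2e 1f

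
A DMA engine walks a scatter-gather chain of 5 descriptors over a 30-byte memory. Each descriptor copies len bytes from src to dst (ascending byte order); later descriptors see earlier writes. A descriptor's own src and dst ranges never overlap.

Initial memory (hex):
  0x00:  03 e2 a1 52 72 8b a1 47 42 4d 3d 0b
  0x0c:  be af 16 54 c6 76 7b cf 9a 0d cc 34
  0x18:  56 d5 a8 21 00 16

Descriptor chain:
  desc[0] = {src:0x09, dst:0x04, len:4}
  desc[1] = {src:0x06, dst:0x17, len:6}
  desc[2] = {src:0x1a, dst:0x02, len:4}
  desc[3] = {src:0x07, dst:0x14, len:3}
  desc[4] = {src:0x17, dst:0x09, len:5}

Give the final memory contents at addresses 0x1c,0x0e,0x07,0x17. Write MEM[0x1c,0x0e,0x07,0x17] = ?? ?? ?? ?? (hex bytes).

D0: mem[0x04..0x07] <- [4d 3d 0b be]
D1: mem[0x17..0x1c] <- [0b be 42 4d 3d 0b]
D2: mem[0x02..0x05] <- [4d 3d 0b 16]
D3: mem[0x14..0x16] <- [be 42 4d]
D4: mem[0x09..0x0d] <- [0b be 42 4d 3d]
query mem[0x1c]=0x0b, mem[0x0e]=0x16, mem[0x07]=0xbe, mem[0x17]=0x0b

MEM[0x1c,0x0e,0x07,0x17] = 0b 16 be 0b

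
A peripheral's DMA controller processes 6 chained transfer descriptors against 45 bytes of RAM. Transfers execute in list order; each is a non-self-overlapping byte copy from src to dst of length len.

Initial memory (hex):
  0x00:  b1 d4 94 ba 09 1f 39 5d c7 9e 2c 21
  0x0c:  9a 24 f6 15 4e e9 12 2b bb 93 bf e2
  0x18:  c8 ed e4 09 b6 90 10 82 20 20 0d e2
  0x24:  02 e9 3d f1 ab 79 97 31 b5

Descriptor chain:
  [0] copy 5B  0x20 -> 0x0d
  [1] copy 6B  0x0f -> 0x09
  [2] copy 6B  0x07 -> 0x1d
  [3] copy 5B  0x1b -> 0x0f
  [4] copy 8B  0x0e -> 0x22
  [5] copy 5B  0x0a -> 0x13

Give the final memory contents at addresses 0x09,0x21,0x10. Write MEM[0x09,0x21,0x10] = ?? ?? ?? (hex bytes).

MEM[0x09,0x21,0x10] = 0d 02 b6

  after D0: wrote 5B at 0x0d = 20200de202
  after D1: wrote 6B at 0x09 = 0de202122bbb
  after D2: wrote 6B at 0x1d = 5dc70de20212
  after D3: wrote 5B at 0x0f = 09b65dc70d
  after D4: wrote 8B at 0x22 = bb09b65dc70dbb93
  after D5: wrote 5B at 0x13 = e202122bbb
query mem[0x09]=0x0d, mem[0x21]=0x02, mem[0x10]=0xb6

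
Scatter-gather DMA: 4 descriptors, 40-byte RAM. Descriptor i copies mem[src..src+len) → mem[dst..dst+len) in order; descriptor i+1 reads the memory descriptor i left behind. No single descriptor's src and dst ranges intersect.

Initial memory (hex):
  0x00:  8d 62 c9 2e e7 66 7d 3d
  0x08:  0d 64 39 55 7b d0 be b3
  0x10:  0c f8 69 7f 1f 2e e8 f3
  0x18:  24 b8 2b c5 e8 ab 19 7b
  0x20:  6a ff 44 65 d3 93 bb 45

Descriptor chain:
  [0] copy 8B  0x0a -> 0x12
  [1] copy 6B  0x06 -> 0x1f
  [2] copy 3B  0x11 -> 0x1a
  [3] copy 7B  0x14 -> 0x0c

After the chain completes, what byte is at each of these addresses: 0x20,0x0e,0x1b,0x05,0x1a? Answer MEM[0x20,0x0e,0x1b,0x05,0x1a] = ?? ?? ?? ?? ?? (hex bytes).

MEM[0x20,0x0e,0x1b,0x05,0x1a] = 3d be 39 66 f8

  after D0: wrote 8B at 0x12 = 39557bd0beb30cf8
  after D1: wrote 6B at 0x1f = 7d3d0d643955
  after D2: wrote 3B at 0x1a = f83955
  after D3: wrote 7B at 0x0c = 7bd0beb30cf8f8
query mem[0x20]=0x3d, mem[0x0e]=0xbe, mem[0x1b]=0x39, mem[0x05]=0x66, mem[0x1a]=0xf8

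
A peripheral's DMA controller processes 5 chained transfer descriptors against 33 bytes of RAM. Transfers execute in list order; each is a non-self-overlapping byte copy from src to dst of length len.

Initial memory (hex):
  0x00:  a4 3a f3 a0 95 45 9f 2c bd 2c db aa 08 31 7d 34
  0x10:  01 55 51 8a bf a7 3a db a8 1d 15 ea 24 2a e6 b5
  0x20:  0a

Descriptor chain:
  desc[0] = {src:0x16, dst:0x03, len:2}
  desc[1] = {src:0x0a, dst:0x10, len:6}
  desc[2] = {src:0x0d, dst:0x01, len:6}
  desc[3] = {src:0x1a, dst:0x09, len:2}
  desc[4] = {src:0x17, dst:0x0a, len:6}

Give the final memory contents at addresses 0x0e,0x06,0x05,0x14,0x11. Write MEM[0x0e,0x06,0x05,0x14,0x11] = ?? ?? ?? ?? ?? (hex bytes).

MEM[0x0e,0x06,0x05,0x14,0x11] = ea 08 aa 7d aa

D0: mem[0x03..0x04] <- [3a db]
D1: mem[0x10..0x15] <- [db aa 08 31 7d 34]
D2: mem[0x01..0x06] <- [31 7d 34 db aa 08]
D3: mem[0x09..0x0a] <- [15 ea]
D4: mem[0x0a..0x0f] <- [db a8 1d 15 ea 24]
query mem[0x0e]=0xea, mem[0x06]=0x08, mem[0x05]=0xaa, mem[0x14]=0x7d, mem[0x11]=0xaa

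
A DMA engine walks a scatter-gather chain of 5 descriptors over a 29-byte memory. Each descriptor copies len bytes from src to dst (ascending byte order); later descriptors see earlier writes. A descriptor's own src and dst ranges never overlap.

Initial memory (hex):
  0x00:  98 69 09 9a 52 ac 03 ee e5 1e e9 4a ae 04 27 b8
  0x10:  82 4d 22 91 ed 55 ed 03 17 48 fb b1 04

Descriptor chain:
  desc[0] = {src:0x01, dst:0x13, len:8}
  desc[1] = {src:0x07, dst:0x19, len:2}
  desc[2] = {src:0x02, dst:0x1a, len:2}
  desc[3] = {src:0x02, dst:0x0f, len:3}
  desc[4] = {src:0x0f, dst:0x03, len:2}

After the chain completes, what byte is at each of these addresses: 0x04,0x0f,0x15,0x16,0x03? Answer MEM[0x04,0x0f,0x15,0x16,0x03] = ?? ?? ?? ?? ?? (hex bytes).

MEM[0x04,0x0f,0x15,0x16,0x03] = 9a 09 9a 52 09

D0: mem[0x13..0x1a] <- [69 09 9a 52 ac 03 ee e5]
D1: mem[0x19..0x1a] <- [ee e5]
D2: mem[0x1a..0x1b] <- [09 9a]
D3: mem[0x0f..0x11] <- [09 9a 52]
D4: mem[0x03..0x04] <- [09 9a]
query mem[0x04]=0x9a, mem[0x0f]=0x09, mem[0x15]=0x9a, mem[0x16]=0x52, mem[0x03]=0x09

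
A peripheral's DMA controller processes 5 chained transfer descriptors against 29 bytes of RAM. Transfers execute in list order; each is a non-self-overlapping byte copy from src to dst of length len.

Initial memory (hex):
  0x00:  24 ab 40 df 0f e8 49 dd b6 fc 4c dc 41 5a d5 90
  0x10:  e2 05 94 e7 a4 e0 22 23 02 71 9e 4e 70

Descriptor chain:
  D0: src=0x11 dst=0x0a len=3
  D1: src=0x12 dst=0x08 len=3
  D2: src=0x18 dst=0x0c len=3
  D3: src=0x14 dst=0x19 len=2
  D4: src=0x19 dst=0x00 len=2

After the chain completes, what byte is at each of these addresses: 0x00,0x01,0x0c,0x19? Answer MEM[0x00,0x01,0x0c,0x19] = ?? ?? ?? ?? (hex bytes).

[0] 0x11->0x0a len=3 : 05 94 e7
[1] 0x12->0x08 len=3 : 94 e7 a4
[2] 0x18->0x0c len=3 : 02 71 9e
[3] 0x14->0x19 len=2 : a4 e0
[4] 0x19->0x00 len=2 : a4 e0
query mem[0x00]=0xa4, mem[0x01]=0xe0, mem[0x0c]=0x02, mem[0x19]=0xa4

MEM[0x00,0x01,0x0c,0x19] = a4 e0 02 a4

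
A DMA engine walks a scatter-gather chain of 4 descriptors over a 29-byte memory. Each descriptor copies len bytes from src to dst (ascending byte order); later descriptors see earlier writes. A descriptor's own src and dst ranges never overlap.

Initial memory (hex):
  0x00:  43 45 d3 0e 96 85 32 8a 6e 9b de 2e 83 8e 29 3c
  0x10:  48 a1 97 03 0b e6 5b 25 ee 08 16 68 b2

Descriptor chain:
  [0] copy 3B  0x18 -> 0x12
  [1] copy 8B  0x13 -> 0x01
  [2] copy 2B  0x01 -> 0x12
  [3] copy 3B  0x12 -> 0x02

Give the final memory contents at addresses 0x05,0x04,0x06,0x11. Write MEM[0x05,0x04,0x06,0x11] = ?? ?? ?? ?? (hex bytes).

MEM[0x05,0x04,0x06,0x11] = 25 16 ee a1

D0: mem[0x12..0x14] <- [ee 08 16]
D1: mem[0x01..0x08] <- [08 16 e6 5b 25 ee 08 16]
D2: mem[0x12..0x13] <- [08 16]
D3: mem[0x02..0x04] <- [08 16 16]
query mem[0x05]=0x25, mem[0x04]=0x16, mem[0x06]=0xee, mem[0x11]=0xa1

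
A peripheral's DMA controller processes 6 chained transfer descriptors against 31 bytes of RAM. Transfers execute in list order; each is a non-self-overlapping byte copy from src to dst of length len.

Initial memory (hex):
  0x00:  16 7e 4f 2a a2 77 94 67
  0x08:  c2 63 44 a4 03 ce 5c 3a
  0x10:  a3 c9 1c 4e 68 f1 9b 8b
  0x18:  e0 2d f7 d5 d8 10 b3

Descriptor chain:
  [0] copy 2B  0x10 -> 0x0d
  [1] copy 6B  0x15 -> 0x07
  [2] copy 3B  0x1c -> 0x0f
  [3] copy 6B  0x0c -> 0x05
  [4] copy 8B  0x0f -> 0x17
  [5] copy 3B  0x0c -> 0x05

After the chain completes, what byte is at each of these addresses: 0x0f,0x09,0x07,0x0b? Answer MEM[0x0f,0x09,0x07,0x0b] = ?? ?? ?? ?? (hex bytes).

D0: mem[0x0d..0x0e] <- [a3 c9]
D1: mem[0x07..0x0c] <- [f1 9b 8b e0 2d f7]
D2: mem[0x0f..0x11] <- [d8 10 b3]
D3: mem[0x05..0x0a] <- [f7 a3 c9 d8 10 b3]
D4: mem[0x17..0x1e] <- [d8 10 b3 1c 4e 68 f1 9b]
D5: mem[0x05..0x07] <- [f7 a3 c9]
query mem[0x0f]=0xd8, mem[0x09]=0x10, mem[0x07]=0xc9, mem[0x0b]=0x2d

MEM[0x0f,0x09,0x07,0x0b] = d8 10 c9 2d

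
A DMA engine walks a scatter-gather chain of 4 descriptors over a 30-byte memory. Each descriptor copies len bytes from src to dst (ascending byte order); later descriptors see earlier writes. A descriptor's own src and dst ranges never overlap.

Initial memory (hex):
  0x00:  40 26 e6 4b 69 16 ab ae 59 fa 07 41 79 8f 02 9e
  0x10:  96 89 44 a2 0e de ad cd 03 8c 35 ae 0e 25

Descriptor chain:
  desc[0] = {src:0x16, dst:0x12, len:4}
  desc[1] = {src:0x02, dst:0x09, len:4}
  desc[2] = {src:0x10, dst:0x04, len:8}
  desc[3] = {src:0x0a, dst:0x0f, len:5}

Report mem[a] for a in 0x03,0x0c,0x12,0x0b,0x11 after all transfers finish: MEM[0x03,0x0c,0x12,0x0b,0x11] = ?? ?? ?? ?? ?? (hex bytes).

MEM[0x03,0x0c,0x12,0x0b,0x11] = 4b 16 8f cd 16

#0 dst[0x12+4] := {0xad,0xcd,0x03,0x8c}
#1 dst[0x09+4] := {0xe6,0x4b,0x69,0x16}
#2 dst[0x04+8] := {0x96,0x89,0xad,0xcd,0x03,0x8c,0xad,0xcd}
#3 dst[0x0f+5] := {0xad,0xcd,0x16,0x8f,0x02}
query mem[0x03]=0x4b, mem[0x0c]=0x16, mem[0x12]=0x8f, mem[0x0b]=0xcd, mem[0x11]=0x16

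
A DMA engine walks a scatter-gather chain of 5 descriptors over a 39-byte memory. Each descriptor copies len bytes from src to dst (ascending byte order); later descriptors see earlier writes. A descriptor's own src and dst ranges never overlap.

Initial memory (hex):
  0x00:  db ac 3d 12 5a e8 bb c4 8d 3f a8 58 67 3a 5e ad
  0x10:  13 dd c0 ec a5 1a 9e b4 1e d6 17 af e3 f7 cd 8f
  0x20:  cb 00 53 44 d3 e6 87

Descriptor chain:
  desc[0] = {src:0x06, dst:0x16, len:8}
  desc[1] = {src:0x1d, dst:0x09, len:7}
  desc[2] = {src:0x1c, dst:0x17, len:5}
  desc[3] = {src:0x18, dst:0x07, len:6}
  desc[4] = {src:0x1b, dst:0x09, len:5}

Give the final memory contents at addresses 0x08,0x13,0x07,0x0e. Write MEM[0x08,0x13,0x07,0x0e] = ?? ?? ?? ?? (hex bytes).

MEM[0x08,0x13,0x07,0x0e] = cd ec 3a 53

#0 dst[0x16+8] := {0xbb,0xc4,0x8d,0x3f,0xa8,0x58,0x67,0x3a}
#1 dst[0x09+7] := {0x3a,0xcd,0x8f,0xcb,0x00,0x53,0x44}
#2 dst[0x17+5] := {0x67,0x3a,0xcd,0x8f,0xcb}
#3 dst[0x07+6] := {0x3a,0xcd,0x8f,0xcb,0x67,0x3a}
#4 dst[0x09+5] := {0xcb,0x67,0x3a,0xcd,0x8f}
query mem[0x08]=0xcd, mem[0x13]=0xec, mem[0x07]=0x3a, mem[0x0e]=0x53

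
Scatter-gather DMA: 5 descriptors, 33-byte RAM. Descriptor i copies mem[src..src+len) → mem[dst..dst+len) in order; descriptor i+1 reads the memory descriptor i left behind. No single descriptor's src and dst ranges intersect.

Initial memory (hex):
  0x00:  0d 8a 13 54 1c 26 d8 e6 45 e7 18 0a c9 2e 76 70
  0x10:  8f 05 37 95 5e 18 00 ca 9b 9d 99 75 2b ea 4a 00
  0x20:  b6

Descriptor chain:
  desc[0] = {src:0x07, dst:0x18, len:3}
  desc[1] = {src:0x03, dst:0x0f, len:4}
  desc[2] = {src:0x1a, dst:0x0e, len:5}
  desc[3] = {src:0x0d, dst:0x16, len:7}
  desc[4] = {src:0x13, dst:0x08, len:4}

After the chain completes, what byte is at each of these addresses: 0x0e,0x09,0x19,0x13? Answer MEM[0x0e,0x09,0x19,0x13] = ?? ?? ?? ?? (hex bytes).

MEM[0x0e,0x09,0x19,0x13] = e7 5e 2b 95

D0: mem[0x18..0x1a] <- [e6 45 e7]
D1: mem[0x0f..0x12] <- [54 1c 26 d8]
D2: mem[0x0e..0x12] <- [e7 75 2b ea 4a]
D3: mem[0x16..0x1c] <- [2e e7 75 2b ea 4a 95]
D4: mem[0x08..0x0b] <- [95 5e 18 2e]
query mem[0x0e]=0xe7, mem[0x09]=0x5e, mem[0x19]=0x2b, mem[0x13]=0x95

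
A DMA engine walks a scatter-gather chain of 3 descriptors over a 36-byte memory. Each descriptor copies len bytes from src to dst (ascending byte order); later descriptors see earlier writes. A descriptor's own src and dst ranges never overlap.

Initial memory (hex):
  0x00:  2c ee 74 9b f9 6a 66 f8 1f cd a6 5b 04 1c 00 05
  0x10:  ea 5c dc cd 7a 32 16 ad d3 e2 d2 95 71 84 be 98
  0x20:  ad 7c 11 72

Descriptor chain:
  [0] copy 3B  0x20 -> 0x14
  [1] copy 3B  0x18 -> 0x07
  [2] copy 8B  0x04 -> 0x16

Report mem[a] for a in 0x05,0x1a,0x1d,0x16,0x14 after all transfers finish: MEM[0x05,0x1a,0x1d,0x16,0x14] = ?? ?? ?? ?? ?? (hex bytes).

MEM[0x05,0x1a,0x1d,0x16,0x14] = 6a e2 5b f9 ad

[0] 0x20->0x14 len=3 : ad 7c 11
[1] 0x18->0x07 len=3 : d3 e2 d2
[2] 0x04->0x16 len=8 : f9 6a 66 d3 e2 d2 a6 5b
query mem[0x05]=0x6a, mem[0x1a]=0xe2, mem[0x1d]=0x5b, mem[0x16]=0xf9, mem[0x14]=0xad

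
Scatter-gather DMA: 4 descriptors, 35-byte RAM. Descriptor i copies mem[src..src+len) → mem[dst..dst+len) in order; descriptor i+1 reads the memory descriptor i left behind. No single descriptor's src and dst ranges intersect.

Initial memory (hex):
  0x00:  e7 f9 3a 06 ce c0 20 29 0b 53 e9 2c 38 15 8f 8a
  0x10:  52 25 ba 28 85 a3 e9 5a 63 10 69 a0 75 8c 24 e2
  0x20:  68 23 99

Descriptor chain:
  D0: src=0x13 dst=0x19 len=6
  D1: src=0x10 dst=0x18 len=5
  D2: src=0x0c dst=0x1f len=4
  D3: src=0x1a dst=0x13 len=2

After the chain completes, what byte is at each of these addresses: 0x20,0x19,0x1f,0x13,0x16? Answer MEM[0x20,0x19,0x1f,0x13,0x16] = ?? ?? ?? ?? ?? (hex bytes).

  after D0: wrote 6B at 0x19 = 2885a3e95a63
  after D1: wrote 5B at 0x18 = 5225ba2885
  after D2: wrote 4B at 0x1f = 38158f8a
  after D3: wrote 2B at 0x13 = ba28
query mem[0x20]=0x15, mem[0x19]=0x25, mem[0x1f]=0x38, mem[0x13]=0xba, mem[0x16]=0xe9

MEM[0x20,0x19,0x1f,0x13,0x16] = 15 25 38 ba e9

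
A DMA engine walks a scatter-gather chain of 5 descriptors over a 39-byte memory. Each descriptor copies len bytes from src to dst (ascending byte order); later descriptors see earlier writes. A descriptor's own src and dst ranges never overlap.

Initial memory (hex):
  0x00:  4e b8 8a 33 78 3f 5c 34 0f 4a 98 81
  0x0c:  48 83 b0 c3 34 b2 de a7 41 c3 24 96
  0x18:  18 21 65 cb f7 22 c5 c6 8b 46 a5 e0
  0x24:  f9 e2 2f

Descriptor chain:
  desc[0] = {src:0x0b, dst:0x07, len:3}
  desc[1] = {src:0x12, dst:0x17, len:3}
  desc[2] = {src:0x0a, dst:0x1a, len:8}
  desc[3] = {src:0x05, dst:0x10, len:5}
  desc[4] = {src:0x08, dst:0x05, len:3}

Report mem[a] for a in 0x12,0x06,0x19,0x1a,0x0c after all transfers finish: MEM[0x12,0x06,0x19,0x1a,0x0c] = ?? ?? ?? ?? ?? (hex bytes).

D0: mem[0x07..0x09] <- [81 48 83]
D1: mem[0x17..0x19] <- [de a7 41]
D2: mem[0x1a..0x21] <- [98 81 48 83 b0 c3 34 b2]
D3: mem[0x10..0x14] <- [3f 5c 81 48 83]
D4: mem[0x05..0x07] <- [48 83 98]
query mem[0x12]=0x81, mem[0x06]=0x83, mem[0x19]=0x41, mem[0x1a]=0x98, mem[0x0c]=0x48

MEM[0x12,0x06,0x19,0x1a,0x0c] = 81 83 41 98 48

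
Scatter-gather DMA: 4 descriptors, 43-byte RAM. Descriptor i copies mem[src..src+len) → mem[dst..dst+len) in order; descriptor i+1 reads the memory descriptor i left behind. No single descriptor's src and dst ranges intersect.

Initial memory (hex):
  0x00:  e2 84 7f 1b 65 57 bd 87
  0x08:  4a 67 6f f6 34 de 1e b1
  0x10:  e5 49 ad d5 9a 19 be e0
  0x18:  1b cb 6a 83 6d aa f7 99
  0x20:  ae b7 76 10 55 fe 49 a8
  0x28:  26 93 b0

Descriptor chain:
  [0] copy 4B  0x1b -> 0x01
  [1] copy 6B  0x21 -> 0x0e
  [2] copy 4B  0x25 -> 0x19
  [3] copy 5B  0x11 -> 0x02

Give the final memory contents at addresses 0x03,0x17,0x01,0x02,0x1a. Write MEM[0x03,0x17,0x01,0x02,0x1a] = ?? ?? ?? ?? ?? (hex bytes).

#0 dst[0x01+4] := {0x83,0x6d,0xaa,0xf7}
#1 dst[0x0e+6] := {0xb7,0x76,0x10,0x55,0xfe,0x49}
#2 dst[0x19+4] := {0xfe,0x49,0xa8,0x26}
#3 dst[0x02+5] := {0x55,0xfe,0x49,0x9a,0x19}
query mem[0x03]=0xfe, mem[0x17]=0xe0, mem[0x01]=0x83, mem[0x02]=0x55, mem[0x1a]=0x49

MEM[0x03,0x17,0x01,0x02,0x1a] = fe e0 83 55 49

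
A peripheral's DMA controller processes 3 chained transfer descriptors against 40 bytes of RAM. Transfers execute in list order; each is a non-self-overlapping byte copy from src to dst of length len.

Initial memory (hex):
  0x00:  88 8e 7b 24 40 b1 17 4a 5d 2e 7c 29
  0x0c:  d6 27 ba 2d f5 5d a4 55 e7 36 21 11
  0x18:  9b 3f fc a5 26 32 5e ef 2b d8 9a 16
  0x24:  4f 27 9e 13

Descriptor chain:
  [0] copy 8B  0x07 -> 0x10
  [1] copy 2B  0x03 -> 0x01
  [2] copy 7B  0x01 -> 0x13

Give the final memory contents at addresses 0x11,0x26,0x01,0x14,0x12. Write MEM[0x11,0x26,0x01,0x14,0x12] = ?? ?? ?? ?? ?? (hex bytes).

MEM[0x11,0x26,0x01,0x14,0x12] = 5d 9e 24 40 2e

  after D0: wrote 8B at 0x10 = 4a5d2e7c29d627ba
  after D1: wrote 2B at 0x01 = 2440
  after D2: wrote 7B at 0x13 = 24402440b1174a
query mem[0x11]=0x5d, mem[0x26]=0x9e, mem[0x01]=0x24, mem[0x14]=0x40, mem[0x12]=0x2e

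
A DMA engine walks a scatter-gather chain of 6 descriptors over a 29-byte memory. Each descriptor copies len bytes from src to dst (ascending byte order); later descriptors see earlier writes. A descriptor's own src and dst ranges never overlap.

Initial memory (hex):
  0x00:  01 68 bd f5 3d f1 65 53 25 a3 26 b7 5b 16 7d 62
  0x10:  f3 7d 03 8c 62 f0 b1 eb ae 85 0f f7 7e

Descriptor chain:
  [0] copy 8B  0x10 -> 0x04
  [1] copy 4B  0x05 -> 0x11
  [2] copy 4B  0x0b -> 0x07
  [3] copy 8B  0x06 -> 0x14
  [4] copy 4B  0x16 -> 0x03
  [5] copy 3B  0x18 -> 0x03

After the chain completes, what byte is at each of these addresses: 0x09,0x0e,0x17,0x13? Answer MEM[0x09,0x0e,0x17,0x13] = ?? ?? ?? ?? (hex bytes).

MEM[0x09,0x0e,0x17,0x13] = 16 7d 16 8c

D0: mem[0x04..0x0b] <- [f3 7d 03 8c 62 f0 b1 eb]
D1: mem[0x11..0x14] <- [7d 03 8c 62]
D2: mem[0x07..0x0a] <- [eb 5b 16 7d]
D3: mem[0x14..0x1b] <- [03 eb 5b 16 7d eb 5b 16]
D4: mem[0x03..0x06] <- [5b 16 7d eb]
D5: mem[0x03..0x05] <- [7d eb 5b]
query mem[0x09]=0x16, mem[0x0e]=0x7d, mem[0x17]=0x16, mem[0x13]=0x8c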